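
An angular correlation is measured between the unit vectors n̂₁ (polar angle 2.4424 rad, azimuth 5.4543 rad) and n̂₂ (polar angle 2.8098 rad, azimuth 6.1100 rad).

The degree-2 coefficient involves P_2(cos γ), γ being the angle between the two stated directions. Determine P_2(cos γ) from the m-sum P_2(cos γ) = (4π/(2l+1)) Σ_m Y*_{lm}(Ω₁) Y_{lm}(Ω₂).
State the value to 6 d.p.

Expand P_2 via completeness: Σ_{m} conj(Y_{2,m}) at Ω₁ times Y_{2,m} at Ω₂ —
  m=-2: (-0.013899-0.159398i) × (+0.038552+0.013914i) = +0.001682-0.006338i  (running Σ = +0.001682-0.006338i)
  m=-1: (-0.257135+0.280531i) × (-0.234365-0.040999i) = +0.071765-0.055204i  (running Σ = +0.073447-0.061543i)
  m=0: (+0.238858-0.000000i) × (+0.530389+0.000000i) = +0.126687+0.000000i  (running Σ = +0.200134-0.061543i)
  m=1: (+0.257135+0.280531i) × (+0.234365-0.040999i) = +0.071765+0.055204i  (running Σ = +0.271899-0.006338i)
  m=2: (-0.013899+0.159398i) × (+0.038552-0.013914i) = +0.001682+0.006338i  (running Σ = +0.273581+0.000000i)
Σ over m = +0.273581+0.000000i; ×(4π/5) → +0.687585+0.000000i. Real part: 0.687585

0.687585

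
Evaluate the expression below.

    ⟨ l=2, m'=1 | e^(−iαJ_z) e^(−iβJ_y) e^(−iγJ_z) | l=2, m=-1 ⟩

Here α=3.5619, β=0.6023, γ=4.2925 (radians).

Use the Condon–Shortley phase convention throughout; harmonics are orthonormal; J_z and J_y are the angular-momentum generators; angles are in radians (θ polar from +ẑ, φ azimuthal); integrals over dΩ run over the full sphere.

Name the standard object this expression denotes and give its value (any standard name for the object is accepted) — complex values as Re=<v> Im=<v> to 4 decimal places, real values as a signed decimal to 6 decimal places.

This is a Wigner D-matrix element — the rotation-matrix element ⟨l m'| R(α,β,γ) |l m⟩ in the angular-momentum basis.
D^2_{1,-1}(3.5619,0.6023,4.2925) = e^{-i·1·3.5619}·d^2_{1,-1}(0.6023)·e^{-i·-1·4.2925}. Compute d first:
c=cos(0.602300/2)=0.954996, s=sin(0.602300/2)=0.296619; N=√[6·1·1·6]=6.000000
k∈{0,1} keeps every argument non-negative
  k=0: (−1)^2·6.0000/(2)·0.9550^2·0.2966^2 = +0.240725
  k=1: (−1)^3·6.0000/(6)·0.9550^0·0.2966^4 = -0.007741
d^2_{1,-1}(0.6023) = +0.240725 -0.007741 = +0.232984
D = (-0.912964+0.408041i)·(+0.232984)·(-0.407659-0.913134i) = +0.173521+0.155474i

Wigner D-matrix element, Re=0.1735 Im=0.1555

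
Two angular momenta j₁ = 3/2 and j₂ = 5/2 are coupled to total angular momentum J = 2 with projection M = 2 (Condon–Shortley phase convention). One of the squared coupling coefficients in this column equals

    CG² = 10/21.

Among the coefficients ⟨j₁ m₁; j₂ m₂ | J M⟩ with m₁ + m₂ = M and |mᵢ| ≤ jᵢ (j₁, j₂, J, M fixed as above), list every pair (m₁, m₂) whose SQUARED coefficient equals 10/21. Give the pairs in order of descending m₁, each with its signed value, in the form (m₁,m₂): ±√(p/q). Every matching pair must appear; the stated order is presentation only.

(-1/2,5/2): +√(10/21)

Admissible pairs with m₁+m₂ = M = 2: (-1/2,5/2), (1/2,3/2), (3/2,1/2)
  (m₁,m₂)=(3/2,1/2): CG² = 1/7, CG = +√(1/7)
  (m₁,m₂)=(1/2,3/2): CG² = 8/21, CG = −√(8/21)
  (m₁,m₂)=(-1/2,5/2): CG² = 10/21, CG = +√(10/21)   ← matches the target
Pairs with CG² = 10/21: (-1/2,5/2): +√(10/21)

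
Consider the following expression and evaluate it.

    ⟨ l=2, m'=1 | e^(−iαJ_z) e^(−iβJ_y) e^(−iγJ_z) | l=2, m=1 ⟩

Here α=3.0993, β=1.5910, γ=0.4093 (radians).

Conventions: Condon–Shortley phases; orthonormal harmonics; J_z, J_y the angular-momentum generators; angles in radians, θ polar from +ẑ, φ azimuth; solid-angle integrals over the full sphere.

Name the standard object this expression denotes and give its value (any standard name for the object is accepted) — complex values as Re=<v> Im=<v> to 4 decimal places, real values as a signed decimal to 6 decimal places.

This is a Wigner D-matrix element — the rotation-matrix element ⟨l m'| R(α,β,γ) |l m⟩ in the angular-momentum basis.
Split into d^2_{1,1}(β=1.5910) × two z-phases.
c=cos(1.591000/2)=0.699928, s=sin(1.591000/2)=0.714214; N=√[6·1·6·1]=6.000000
k: max(0,(1)−(1))=0 … min(2+(1),2−(1))=1
  k=0: (−1)^0·6.0000/(6)·0.6999^4·0.7142^0 = +0.240001
  k=1: (−1)^1·6.0000/(2)·0.6999^2·0.7142^2 = -0.749694
d^2_{1,1}(1.5910) = +0.240001 -0.749694 = -0.509693
Phases: e^{-i·(1)·3.0993}=-0.999106-0.042280i, e^{-i·(1)·0.4093}=+0.917400-0.397967i ⇒ D=+0.475750-0.182890i

Wigner D-matrix element, Re=0.4758 Im=-0.1829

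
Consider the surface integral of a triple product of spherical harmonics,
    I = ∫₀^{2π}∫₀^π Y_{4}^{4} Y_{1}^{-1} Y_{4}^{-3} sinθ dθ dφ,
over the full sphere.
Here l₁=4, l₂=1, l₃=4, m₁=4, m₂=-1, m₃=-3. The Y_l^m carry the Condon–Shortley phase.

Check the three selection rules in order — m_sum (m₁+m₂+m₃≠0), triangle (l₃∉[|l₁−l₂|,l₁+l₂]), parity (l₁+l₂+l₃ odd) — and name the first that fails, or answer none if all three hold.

parity

azimuthal sum: 4 − 1 − 3 = 0  ✓
3 ≤ 4 ≤ 5 (triangle on l)  ✓
L = 4 + 1 + 4 = 9 (odd)  ✗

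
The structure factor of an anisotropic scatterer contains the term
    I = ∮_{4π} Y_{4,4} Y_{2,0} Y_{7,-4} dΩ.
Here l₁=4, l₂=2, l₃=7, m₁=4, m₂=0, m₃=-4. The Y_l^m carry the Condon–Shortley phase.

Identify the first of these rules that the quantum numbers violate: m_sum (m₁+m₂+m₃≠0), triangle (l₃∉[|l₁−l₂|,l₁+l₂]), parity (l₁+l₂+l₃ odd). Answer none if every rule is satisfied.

triangle

azimuthal sum: 4 + 0 − 4 = 0  ✓
l₃ must lie in [2,6]; have l₃=7  ✗
L = 4 + 2 + 7 = 13 (odd)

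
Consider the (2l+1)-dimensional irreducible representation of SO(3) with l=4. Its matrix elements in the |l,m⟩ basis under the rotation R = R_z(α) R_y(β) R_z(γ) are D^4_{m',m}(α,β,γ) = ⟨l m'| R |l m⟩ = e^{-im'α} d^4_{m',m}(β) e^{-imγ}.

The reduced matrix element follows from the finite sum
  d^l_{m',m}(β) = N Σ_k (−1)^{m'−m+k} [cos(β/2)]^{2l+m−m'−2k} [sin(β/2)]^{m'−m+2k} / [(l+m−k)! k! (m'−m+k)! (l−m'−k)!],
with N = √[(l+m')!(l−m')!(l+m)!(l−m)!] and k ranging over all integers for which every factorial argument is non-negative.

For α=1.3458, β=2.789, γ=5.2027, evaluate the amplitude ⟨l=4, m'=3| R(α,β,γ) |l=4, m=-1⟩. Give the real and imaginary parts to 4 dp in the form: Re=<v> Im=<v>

Split into d^4_{3,-1}(β=2.7890) × two z-phases.
With c≡cos(β/2)=0.175385 and s≡sin(β/2)=0.984500, N=[5040·1·6·120]^{1/2}=1904.940944
k∈{0,1} keeps every argument non-negative
  k=0: (−1)^4·1904.9409/(144)·0.1754^4·0.9845^4 = +0.011758
  k=1: (−1)^5·1904.9409/(240)·0.1754^2·0.9845^6 = -0.222304
d^4_{3,-1}(2.7890) = +0.011758 -0.222304 = -0.210546
D = (-0.624889+0.780714i)·(-0.210546)·(+0.470900-0.882186i) = -0.083055-0.193472i

Re=-0.0831 Im=-0.1935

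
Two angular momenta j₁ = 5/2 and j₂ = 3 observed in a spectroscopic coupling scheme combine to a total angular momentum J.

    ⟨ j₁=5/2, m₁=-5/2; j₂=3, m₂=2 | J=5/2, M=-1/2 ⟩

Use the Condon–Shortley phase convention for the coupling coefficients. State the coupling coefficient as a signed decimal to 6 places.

−√(5/14) ≈ -0.597614

j₁+j₂−J=3  J+j₁−j₂=2  J−j₁+j₂=3  j₁+j₂+J+1=9
(j₁±m₁, j₂±m₂, J±M) = (0,5,5,1,2,3)
P² = 1440/7
sum k=3..3:
  [3] −1/24 = -1/24
S = -1/24
C² = P²·S² = 5/14 ; C = -0.597614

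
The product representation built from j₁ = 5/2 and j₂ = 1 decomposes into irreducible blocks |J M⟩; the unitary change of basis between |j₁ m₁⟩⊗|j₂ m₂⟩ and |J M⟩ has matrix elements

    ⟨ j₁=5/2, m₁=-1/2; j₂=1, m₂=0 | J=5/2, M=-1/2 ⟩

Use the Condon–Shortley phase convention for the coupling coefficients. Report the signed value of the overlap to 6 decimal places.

j₁+j₂−J=1  J+j₁−j₂=4  J−j₁+j₂=1  j₁+j₂+J+1=7
(j₁±m₁, j₂±m₂, J±M) = (2,3,1,1,2,3)
P² = 144/35
sum k=0..1:
  [0] +1/6 = 1/6
  [1] −1/4 = -1/4
S = -1/12
C² = P²·S² = 1/35 ; C = -0.169031

-0.169031  (= −√(1/35))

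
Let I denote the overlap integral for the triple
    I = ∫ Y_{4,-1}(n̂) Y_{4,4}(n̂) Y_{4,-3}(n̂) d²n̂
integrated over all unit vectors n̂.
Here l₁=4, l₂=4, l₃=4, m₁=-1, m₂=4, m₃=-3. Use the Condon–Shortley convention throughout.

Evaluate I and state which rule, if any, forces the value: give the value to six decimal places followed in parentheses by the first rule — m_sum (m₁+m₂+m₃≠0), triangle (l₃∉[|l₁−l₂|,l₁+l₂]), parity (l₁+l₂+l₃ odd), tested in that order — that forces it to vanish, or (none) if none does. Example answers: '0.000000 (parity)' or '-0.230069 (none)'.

Checks pass: Σm=0; 12 even; l₃=4∈[0,8].
(2·4+1)(2·4+1)(2·4+1) = 729
Δ: 4! 4! 4! / 13! → 1/450450
sum: t=0:+1/13824 t=1:−1/216 t=2:+1/64 t=3:−1/216 t=4:+1/13824 = 5/768
3j²(4 4 4; 0 0 0) = Δ·Π!·Σ² = 18/1001  (sign +1)
sum: t=4:+1/3456 = 1/3456
3j²(4 4 4; -1 4 -3) = Δ·Π!·Σ² = 35/1287  (sign -1)
combine: 4πI² = 729·18/1001·35/1287 = 7290/20449
take √, sign -1: I = -0.16843130
No selection rule forces the value: the integral is nonzero (none).

-0.168431 (none)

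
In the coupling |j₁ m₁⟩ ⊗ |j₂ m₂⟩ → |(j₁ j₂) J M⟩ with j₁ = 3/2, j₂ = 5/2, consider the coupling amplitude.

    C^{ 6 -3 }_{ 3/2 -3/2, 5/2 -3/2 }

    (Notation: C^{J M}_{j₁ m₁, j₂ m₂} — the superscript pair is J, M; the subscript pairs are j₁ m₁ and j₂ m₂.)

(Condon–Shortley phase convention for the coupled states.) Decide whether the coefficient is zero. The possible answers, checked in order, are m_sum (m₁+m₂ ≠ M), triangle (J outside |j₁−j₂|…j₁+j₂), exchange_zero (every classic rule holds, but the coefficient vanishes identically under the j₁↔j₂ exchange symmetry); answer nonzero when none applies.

m-sum: m₁+m₂ = -3/2+(-3/2) = -3, M = -3  ✓
triangle: need |j₁−j₂| ≤ J ≤ j₁+j₂, i.e. J ∈ [1, 4]; J = 6 is outside ✗ ⇒ coefficient is 0

triangle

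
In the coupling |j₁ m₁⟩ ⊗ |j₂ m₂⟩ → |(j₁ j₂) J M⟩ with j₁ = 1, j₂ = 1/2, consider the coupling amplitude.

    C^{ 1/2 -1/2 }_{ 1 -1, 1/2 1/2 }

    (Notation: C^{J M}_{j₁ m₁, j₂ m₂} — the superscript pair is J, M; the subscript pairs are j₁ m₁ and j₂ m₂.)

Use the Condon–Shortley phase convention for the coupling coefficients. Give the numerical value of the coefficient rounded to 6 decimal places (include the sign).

-0.816497

√[2·1!1!0!/3! · 0!2!1!0!0!1!] = √(2/3)
  +(−1)^1/∏(1,0,1,0,0,0)! = -1  (running -1)
⟨..|..⟩ = √(2/3)·(-1) = -0.816497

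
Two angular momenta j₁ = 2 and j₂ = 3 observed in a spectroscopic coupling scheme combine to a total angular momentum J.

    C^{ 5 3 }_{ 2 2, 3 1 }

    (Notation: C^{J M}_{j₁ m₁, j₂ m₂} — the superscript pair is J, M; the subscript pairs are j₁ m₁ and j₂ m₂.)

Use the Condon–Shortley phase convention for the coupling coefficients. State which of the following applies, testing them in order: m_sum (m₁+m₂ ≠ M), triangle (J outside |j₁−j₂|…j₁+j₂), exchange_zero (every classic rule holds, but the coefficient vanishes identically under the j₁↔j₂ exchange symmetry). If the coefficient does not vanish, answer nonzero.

nonzero

m-sum: m₁+m₂ = 2+1 = 3, M = 3  ✓
triangle: |j₁−j₂| = 1 ≤ J = 5 ≤ j₁+j₂ = 5  ✓
exchange: j₁≠j₂ or m₁≠m₂ — the exchange symmetry imposes no constraint here
value check: CG = +√(1/3) = +0.577350 ≠ 0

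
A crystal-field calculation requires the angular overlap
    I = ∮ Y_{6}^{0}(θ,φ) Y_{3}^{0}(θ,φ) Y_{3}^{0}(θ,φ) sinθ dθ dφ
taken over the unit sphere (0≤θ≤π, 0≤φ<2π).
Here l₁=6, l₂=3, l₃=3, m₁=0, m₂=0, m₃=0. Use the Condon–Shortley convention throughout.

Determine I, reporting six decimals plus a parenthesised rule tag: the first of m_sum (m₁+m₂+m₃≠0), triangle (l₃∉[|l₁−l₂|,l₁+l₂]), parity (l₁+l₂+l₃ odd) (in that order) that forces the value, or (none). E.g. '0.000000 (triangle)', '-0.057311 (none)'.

Checks pass: Σm=0; 12 even; l₃=3∈[3,9].
(2·6+1)(2·3+1)(2·3+1) = 637
Δ: 6! 6! 0! / 13! → 1/12012
sum: t=3:−1/1296 = -1/1296
3j²(6 3 3; 0 0 0) = Δ·Π!·Σ² = 100/3003  (sign +1)
(m-triple is (0,0,0) — same symbol as above.)
combine: 4πI² = 637·100/3003·100/3003 = 10000/14157
take √, sign +1: I = 0.23708793
No selection rule forces the value: the integral is nonzero (none).

0.237088 (none)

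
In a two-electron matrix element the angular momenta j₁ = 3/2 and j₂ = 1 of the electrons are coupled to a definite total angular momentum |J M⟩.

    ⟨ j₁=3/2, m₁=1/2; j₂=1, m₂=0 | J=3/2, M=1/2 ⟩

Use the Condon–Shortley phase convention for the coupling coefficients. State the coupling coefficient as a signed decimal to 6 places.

+√(1/15) ≈ +0.258199

triangle: 1!*2!*1!/5! = 2/120
(j±m)!: 2!*1!*1!*1!*2!*1! = 4
prefactor² = (2J+1)*Δ*N² = 4/15
  k=0: +1/(0!*1!*1!*1!*1!*0!) = 1
  k=1: −1/(1!*0!*0!*0!*2!*1!) = -1/2
Σ = 1/2  ⇒  CG² = 4/15*(1/2)² = 1/15
CG = +√(1/15) = +0.258199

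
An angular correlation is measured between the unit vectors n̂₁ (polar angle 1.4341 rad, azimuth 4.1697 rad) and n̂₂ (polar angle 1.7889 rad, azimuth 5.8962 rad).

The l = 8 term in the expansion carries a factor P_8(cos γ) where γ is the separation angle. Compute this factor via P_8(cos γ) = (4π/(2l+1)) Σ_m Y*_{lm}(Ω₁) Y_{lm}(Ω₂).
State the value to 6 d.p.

Expand P_8 via completeness: Σ_{m} conj(Y_{8,m}) at Ω₁ times Y_{8,m} at Ω₂ —
  term(m=-8) = (0.064998, -0.192797)   from Y*(Ω₁)=(-0.173314, 0.445684), Y(Ω₂)=(-0.425026, 0.019442)
  term(m=-7) = (-0.087987, -0.045905)   from Y*(Ω₁)=(-0.160742, -0.208302), Y(Ω₂)=(0.342424, -0.158162)
  term(m=-6) = (-0.014810, 0.020034)   from Y*(Ω₁)=(-0.255035, 0.029340), Y(Ω₂)=(0.066230, -0.070934)
  term(m=-5) = (0.072463, 0.073467)   from Y*(Ω₁)=(0.119472, -0.261782), Y(Ω₂)=(-0.127713, 0.335094)
  term(m=-4) = (-0.003284, 0.002359)   from Y*(Ω₁)=(-0.099273, -0.145119), Y(Ω₂)=(-0.000526, -0.022992)
  term(m=-3) = (-0.043333, -0.085921)   from Y*(Ω₁)=(0.292385, -0.016763), Y(Ω₂)=(-0.130927, -0.301368)
  term(m=-2) = (0.009938, -0.003199)   from Y*(Ω₁)=(0.064337, -0.121962), Y(Ω₂)=(0.054144, 0.052921)
  term(m=-1) = (0.014154, 0.090166)   from Y*(Ω₁)=(0.151546, 0.251282), Y(Ω₂)=(0.288031, 0.117383)
  term(m=+0) = (-0.011494, 0.000000)   from Y*(Ω₁)=(0.126448, -0.000000), Y(Ω₂)=(-0.090900, 0.000000)
  term(m=+1) = (0.014154, -0.090166)   from Y*(Ω₁)=(-0.151546, 0.251282), Y(Ω₂)=(-0.288031, 0.117383)
  term(m=+2) = (0.009938, 0.003199)   from Y*(Ω₁)=(0.064337, 0.121962), Y(Ω₂)=(0.054144, -0.052921)
  term(m=+3) = (-0.043333, 0.085921)   from Y*(Ω₁)=(-0.292385, -0.016763), Y(Ω₂)=(0.130927, -0.301368)
  term(m=+4) = (-0.003284, -0.002359)   from Y*(Ω₁)=(-0.099273, 0.145119), Y(Ω₂)=(-0.000526, 0.022992)
  term(m=+5) = (0.072463, -0.073467)   from Y*(Ω₁)=(-0.119472, -0.261782), Y(Ω₂)=(0.127713, 0.335094)
  term(m=+6) = (-0.014810, -0.020034)   from Y*(Ω₁)=(-0.255035, -0.029340), Y(Ω₂)=(0.066230, 0.070934)
  term(m=+7) = (-0.087987, 0.045905)   from Y*(Ω₁)=(0.160742, -0.208302), Y(Ω₂)=(-0.342424, -0.158162)
  term(m=+8) = (0.064998, 0.192797)   from Y*(Ω₁)=(-0.173314, -0.445684), Y(Ω₂)=(-0.425026, -0.019442)
Σ over m = (0.012783, 0.000000); ×(4π/17) → (0.009449, 0.000000). Real part: 0.009449

0.009449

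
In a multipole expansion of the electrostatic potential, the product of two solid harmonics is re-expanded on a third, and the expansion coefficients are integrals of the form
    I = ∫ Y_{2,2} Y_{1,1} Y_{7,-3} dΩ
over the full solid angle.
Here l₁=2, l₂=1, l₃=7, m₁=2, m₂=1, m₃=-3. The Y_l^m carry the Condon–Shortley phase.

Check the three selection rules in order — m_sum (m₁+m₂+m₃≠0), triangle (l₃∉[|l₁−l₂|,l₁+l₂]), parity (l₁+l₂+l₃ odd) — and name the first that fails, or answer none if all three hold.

triangle

Σmᵢ = 0  ✓
l₃∈[|l₁−l₂|,l₁+l₂]=[1,3] required, l₃=7 fails  ✗
Σlᵢ = 10 ⇒ even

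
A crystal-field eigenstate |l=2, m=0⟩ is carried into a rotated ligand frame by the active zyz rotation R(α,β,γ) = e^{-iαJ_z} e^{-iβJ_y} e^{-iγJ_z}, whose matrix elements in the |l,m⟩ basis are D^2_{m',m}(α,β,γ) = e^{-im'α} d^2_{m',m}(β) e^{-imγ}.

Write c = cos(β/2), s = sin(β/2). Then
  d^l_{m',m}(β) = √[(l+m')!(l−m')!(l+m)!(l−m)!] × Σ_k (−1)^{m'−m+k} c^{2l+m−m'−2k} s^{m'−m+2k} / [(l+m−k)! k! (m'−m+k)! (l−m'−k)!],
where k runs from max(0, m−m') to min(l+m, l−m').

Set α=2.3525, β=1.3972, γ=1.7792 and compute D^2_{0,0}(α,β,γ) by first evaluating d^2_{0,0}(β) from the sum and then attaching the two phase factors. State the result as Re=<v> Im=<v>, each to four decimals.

D^2_{0,0}(2.3525,1.3972,1.7792) = e^{-i·0·2.3525}·d^2_{0,0}(1.3972)·e^{-i·0·1.7792}. Compute d first:
c=cos(1.397200/2)=0.765743, s=sin(1.397200/2)=0.643146; N=√[2·2·2·2]=4.000000
k∈{0,1,2} keeps every argument non-negative
  k=0: (−1)^0·4.0000/(4)·0.7657^4·0.6431^0 = +0.343821
  k=1: (−1)^1·4.0000/(1)·0.7657^2·0.6431^2 = -0.970166
  k=2: (−1)^2·4.0000/(4)·0.7657^0·0.6431^4 = +0.171096
d^2_{0,0}(1.3972) = +0.343821 -0.970166 +0.171096 = -0.455249
Attach z-rotation phases: D = e^{-i(0)(2.3525)}·(-0.455249)·e^{-i(0)(1.7792)} = -0.455249+0.000000i

Re=-0.4552 Im=0.0000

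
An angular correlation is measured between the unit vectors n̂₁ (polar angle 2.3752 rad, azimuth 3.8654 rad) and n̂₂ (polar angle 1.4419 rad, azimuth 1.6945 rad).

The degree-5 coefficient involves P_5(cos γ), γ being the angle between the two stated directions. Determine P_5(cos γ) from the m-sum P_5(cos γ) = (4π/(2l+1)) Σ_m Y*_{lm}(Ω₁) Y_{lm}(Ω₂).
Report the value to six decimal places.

-0.130860

Term-by-term m-sum for l=5 (normalisation 4π/11 = 1.142397):
  m=-5: (+0.066145+0.034221i) × (-0.258138-0.362720i) = -0.004662-0.032826i  (running Σ = -0.004662-0.032826i)
  m=-4: (+0.237246-0.059661i) × (+0.160590-0.086653i) = +0.032930-0.030139i  (running Σ = +0.028268-0.062965i)
  m=-3: (+0.239430-0.349504i) × (-0.104165-0.267679i) = -0.118495-0.027684i  (running Σ = -0.090227-0.090649i)
  m=-2: (-0.040192-0.324634i) × (+0.197426-0.049866i) = -0.024123-0.062087i  (running Σ = -0.114351-0.152736i)
  m=-1: (+0.101430+0.089646i) × (-0.030350-0.244095i) = +0.018804-0.027479i  (running Σ = -0.095547-0.180215i)
  m=0: (+0.367365-0.000000i) × (+0.208363+0.000000i) = +0.076545+0.000000i  (running Σ = -0.019001-0.180215i)
  m=1: (-0.101430+0.089646i) × (+0.030350-0.244095i) = +0.018804+0.027479i  (running Σ = -0.000198-0.152736i)
  m=2: (-0.040192+0.324634i) × (+0.197426+0.049866i) = -0.024123+0.062087i  (running Σ = -0.024321-0.090649i)
  m=3: (-0.239430-0.349504i) × (+0.104165-0.267679i) = -0.118495+0.027684i  (running Σ = -0.142816-0.062965i)
  m=4: (+0.237246+0.059661i) × (+0.160590+0.086653i) = +0.032930+0.030139i  (running Σ = -0.109886-0.032826i)
  m=5: (-0.066145+0.034221i) × (+0.258138-0.362720i) = -0.004662+0.032826i  (running Σ = -0.114548-0.000000i)
Accumulated sum -0.114548-0.000000i; after 4π/(2l+1) scaling, -0.130860-0.000000i ⇒ P_5 = -0.130860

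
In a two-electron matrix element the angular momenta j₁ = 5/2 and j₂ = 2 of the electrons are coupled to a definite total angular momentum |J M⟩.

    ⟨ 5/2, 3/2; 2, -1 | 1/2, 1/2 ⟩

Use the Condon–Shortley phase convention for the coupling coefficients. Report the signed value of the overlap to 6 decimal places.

√[2·4!1!0!/6! · 4!1!1!3!1!0!] = √(48/5)
  +(−1)^1/∏(1,3,0,0,1,0)! = -1/6  (running -1/6)
⟨..|..⟩ = √(48/5)·(-1/6) = -0.516398

-0.516398  (= −√(4/15))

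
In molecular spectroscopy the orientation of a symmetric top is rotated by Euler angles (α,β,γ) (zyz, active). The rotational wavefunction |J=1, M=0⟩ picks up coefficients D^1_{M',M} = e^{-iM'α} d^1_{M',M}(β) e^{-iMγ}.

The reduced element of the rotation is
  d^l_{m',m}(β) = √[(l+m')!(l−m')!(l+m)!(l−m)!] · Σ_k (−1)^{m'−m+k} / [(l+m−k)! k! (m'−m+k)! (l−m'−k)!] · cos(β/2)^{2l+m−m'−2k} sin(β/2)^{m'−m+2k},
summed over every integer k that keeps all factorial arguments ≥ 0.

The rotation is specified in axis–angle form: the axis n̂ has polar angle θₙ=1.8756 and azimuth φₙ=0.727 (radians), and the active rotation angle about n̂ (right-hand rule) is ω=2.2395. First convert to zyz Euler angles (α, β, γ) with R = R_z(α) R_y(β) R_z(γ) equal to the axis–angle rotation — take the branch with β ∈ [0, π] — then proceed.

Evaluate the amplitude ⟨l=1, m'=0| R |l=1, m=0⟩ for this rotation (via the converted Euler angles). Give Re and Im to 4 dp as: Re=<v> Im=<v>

Axis–angle → zyz. n̂ = (sinθₙcosφₙ, sinθₙsinφₙ, cosθₙ) = (+0.712731, +0.633996, -0.300106), ω = 2.2395.
R = I cosω + sinω [n̂]ₓ + (1−cosω) n̂n̂ᵀ gives
  R = [+0.202953, +0.967484, +0.150946; +0.496542, +0.031178, -0.867452; -0.843953, +0.251003, -0.474069]
β = atan2(√(R₁₃²+R₂₃²), R₃₃) = 2.064703; α = atan2(R₂₃, R₁₃) mod 2π = 4.884675; γ = atan2(R₃₂, −R₃₁) mod 2π = 0.289082
D^1_{0,0}(4.8847,2.0647,0.2891) = e^{-i·0·4.8847}·d^1_{0,0}(2.0647)·e^{-i·0·0.2891}. Compute d first:
Half-angle: c=0.512802, s=0.858507. N=√(1·1·1·1)=1.000000
The bounds max(0,m−m')=0 and min(l+m,l−m')=1 give 2 terms
  k=0: (−1)^0·1.0000/(1)·0.5128^2·0.8585^0 = +0.262965
  k=1: (−1)^1·1.0000/(1)·0.5128^0·0.8585^2 = -0.737035
d^1_{0,0}(2.0647) = +0.262965 -0.737035 = -0.474069
Attach z-rotation phases: D = e^{-i(0)(4.8847)}·(-0.474069)·e^{-i(0)(0.2891)} = -0.474069+0.000000i

Re=-0.4741 Im=0.0000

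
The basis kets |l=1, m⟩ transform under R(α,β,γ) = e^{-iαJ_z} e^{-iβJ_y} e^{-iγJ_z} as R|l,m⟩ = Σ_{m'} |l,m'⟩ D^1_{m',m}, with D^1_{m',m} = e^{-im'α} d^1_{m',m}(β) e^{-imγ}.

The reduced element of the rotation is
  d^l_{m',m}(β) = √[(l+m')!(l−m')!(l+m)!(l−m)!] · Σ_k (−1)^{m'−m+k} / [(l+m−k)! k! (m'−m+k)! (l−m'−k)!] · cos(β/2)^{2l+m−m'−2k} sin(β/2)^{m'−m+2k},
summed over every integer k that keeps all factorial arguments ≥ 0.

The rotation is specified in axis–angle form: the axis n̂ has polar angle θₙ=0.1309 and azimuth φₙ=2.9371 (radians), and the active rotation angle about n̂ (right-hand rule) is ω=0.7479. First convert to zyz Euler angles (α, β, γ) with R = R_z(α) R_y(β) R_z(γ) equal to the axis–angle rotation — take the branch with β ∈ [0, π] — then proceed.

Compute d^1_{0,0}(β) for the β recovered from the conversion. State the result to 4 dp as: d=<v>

d=0.9955

Axis–angle → zyz. n̂ = (sinθₙcosφₙ, sinθₙsinφₙ, cosθₙ) = (-0.127807, +0.026506, +0.991445), ω = 0.7479.
R = I cosω + sinω [n̂]ₓ + (1−cosω) n̂n̂ᵀ gives
  R = [+0.737478, -0.675186, -0.015791; +0.673378, +0.733306, +0.093935; -0.051844, -0.079908, +0.995453]
β = atan2(√(R₁₃²+R₂₃²), R₃₃) = 0.095398; α = atan2(R₂₃, R₁₃) mod 2π = 1.737341; γ = atan2(R₃₂, −R₃₁) mod 2π = 5.287919
d^1_{0,0}(β=0.0954) via the finite sum:
With c≡cos(β/2)=0.998863 and s≡sin(β/2)=0.047681, N=[1·1·1·1]^{1/2}=1.000000
k: max(0,(0)−(0))=0 … min(1+(0),1−(0))=1
  k=0: (−1)^0·1.0000/(1)·0.9989^2·0.0477^0 = +0.997727
  k=1: (−1)^1·1.0000/(1)·0.9989^0·0.0477^2 = -0.002273
d^1_{0,0}(0.0954) = +0.997727 -0.002273 = +0.995453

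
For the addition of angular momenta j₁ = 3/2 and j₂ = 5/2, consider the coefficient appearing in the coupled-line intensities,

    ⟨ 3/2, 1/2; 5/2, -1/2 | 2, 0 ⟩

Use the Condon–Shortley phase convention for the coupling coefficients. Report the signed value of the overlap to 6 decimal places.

triangle: 2!×1!×3!/7! = 12/5040
(j±m)!: 2!×1!×2!×3!×2!×2! = 96
prefactor² = (2J+1)×Δ×N² = 8/7
  k=0: +1/(0!×2!×1!×2!×0!×1!) = 1/4
  k=1: −1/(1!×1!×0!×1!×1!×2!) = -1/2
Σ = -1/4  ⇒  CG² = 8/7×(-1/4)² = 1/14
CG = −√(1/14) = -0.267261

−√(1/14) = -0.267261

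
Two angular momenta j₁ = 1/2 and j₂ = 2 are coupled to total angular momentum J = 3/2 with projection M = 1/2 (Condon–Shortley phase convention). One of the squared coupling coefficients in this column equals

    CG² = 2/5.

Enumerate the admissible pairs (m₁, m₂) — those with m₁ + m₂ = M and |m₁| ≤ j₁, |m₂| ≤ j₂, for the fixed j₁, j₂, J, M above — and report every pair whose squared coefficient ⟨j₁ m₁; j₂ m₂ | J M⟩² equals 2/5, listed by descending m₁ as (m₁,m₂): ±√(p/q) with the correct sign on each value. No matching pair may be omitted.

(1/2,0): +√(2/5)

Admissible pairs with m₁+m₂ = M = 1/2: (-1/2,1), (1/2,0)
  (m₁,m₂)=(1/2,0): CG² = 2/5, CG = +√(2/5)   ← matches the target
  (m₁,m₂)=(-1/2,1): CG² = 3/5, CG = −√(3/5)
Pairs with CG² = 2/5: (1/2,0): +√(2/5)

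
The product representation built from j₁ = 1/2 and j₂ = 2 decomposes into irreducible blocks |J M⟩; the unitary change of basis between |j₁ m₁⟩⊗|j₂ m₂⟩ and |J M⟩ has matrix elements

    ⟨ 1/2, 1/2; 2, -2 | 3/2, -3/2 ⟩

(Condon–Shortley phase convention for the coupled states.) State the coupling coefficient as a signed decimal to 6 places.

triangle: 1!×0!×3!/5! = 6/120
(j±m)!: 1!×0!×0!×4!×0!×3! = 144
prefactor² = (2J+1)×Δ×N² = 144/5
  k=0: +1/(0!×1!×0!×0!×0!×3!) = 1/6
Σ = 1/6  ⇒  CG² = 144/5×(1/6)² = 4/5
CG = +√(4/5) = +0.894427

+0.894427  (= +√(4/5))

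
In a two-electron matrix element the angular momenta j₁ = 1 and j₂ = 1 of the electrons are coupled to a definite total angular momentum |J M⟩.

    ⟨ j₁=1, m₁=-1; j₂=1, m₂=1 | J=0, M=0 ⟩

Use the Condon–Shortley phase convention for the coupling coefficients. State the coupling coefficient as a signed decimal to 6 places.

+√(1/3) ≈ +0.577350

√[1·2!0!0!/3! · 0!2!2!0!0!0!] = √(4/3)
  +(−1)^2/∏(2,0,0,0,0,0)! = 1/2  (running 1/2)
⟨..|..⟩ = √(4/3)·(1/2) = +0.577350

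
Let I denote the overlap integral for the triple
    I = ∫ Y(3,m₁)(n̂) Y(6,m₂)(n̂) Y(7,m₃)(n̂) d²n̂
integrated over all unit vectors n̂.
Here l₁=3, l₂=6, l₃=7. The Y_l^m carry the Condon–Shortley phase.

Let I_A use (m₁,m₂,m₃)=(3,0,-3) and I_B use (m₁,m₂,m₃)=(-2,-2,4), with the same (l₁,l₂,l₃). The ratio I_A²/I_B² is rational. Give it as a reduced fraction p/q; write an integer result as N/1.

Same 3,6,7: normalisation and zero-m 3j drop out of the ratio.
A: Δ: 2! 4! 10! / 17! → 1/2042040; sum: t=0:+1/829440 = 1/829440; 3j²(3 6 7; 3 0 -3) = Δ·Π!·Σ² = 225/9724  (sign +1)
B: Δ: 2! 4! 10! / 17! → 1/2042040; sum: t=1:−1/725760 t=2:+1/967680 = -1/2903040; 3j²(3 6 7; -2 -2 4) = Δ·Π!·Σ² = 5/3094  (sign +1)
I_A²/I_B² = (225/9724)/(5/3094) = 315/22

315/22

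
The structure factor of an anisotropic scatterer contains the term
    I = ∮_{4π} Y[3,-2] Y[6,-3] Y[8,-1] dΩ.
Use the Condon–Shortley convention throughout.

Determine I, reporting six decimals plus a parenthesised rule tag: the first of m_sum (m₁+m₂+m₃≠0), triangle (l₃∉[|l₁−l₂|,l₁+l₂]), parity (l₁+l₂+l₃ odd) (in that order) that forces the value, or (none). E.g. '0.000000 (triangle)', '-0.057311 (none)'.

0.000000 (m_sum)

-2 − 3 − 1 = -6 ≠ 0: azimuthal integral kills it; I = 0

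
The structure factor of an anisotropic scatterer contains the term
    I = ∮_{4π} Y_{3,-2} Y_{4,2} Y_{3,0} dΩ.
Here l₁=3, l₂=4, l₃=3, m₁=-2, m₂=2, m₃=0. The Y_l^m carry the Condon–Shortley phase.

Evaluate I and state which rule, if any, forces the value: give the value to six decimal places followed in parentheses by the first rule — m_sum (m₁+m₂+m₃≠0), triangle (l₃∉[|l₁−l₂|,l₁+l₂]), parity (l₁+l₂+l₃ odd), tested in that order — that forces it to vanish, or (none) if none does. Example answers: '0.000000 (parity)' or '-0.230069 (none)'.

Rules hold: Σm=0, L=10 even, 1≤3≤7.
N = 7·9·7 = 441
Δ = 4!·2!·4!/11! = 1/34650
Racah Σ t=1..3: t=1:−1/72 t=2:+1/16 t=3:−1/72 = 5/144
⇒ 3j(3 4 3; 0 0 0)² = 2/77, sgn -1
Racah Σ t=3..4: t=3:−1/72 t=4:+1/96 = -1/288
⇒ 3j(3 4 3; -2 2 0)² = 1/462, sgn +1
4πI² = N·(3j₀)²·(3jₘ)² = 3/121
I = -1·√(0.0247934/4π) = -0.04441841
No selection rule forces the value: the integral is nonzero (none).

-0.044418 (none)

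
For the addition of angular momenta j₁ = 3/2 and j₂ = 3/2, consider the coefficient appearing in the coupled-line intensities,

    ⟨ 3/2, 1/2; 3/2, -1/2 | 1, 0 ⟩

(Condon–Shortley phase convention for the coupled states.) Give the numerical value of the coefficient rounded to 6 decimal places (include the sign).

triangle: 2!×1!×1!/5! = 2/120
(j±m)!: 2!×1!×1!×2!×1!×1! = 4
prefactor² = (2J+1)×Δ×N² = 1/5
  k=0: +1/(0!×2!×1!×1!×0!×0!) = 1/2
  k=1: −1/(1!×1!×0!×0!×1!×1!) = -1
Σ = -1/2  ⇒  CG² = 1/5×(-1/2)² = 1/20
CG = −√(1/20) = -0.223607

−√(1/20) ≈ -0.223607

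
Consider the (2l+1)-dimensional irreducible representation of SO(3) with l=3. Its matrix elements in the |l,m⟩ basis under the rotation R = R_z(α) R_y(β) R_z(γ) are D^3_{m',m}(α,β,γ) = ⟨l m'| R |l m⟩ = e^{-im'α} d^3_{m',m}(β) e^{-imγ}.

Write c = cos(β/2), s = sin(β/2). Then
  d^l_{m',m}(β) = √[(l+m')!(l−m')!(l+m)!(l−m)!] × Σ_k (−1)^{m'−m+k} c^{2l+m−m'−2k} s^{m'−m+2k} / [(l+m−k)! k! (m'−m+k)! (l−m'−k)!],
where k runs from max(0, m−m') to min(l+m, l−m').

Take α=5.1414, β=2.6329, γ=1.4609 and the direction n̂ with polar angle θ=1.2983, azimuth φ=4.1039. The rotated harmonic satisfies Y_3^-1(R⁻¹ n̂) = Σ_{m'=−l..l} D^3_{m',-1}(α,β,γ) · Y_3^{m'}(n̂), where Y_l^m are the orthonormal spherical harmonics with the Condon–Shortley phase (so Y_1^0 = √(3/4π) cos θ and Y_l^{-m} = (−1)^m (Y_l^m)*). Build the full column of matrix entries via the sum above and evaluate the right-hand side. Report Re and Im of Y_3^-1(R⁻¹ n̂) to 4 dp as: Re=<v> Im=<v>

Re=0.2862 Im=0.1501

Need the full column D^3_{m',-1} for m'=−3..3 at α=5.1414, β=2.6329, γ=1.4609.
cos(β/2)=0.251613, sin(β/2)=0.967828
d^3_{-3,-1}: single k=2 term ⇒ +0.014540;  D = -0.005577-0.013428i
d^3_{-2,-1}: k∈[1..2] ⇒ +0.003086 -0.091332 = -0.088245;  D = -0.060030+0.064681i
d^3_{-1,-1}: k∈[0..2] ⇒ +0.000254 -0.030034 +0.333280 = +0.303500;  D = +0.288177+0.095216i
d^3_{0,-1}: k∈[0..2] ⇒ -0.003381 +0.150074 -0.740141 = -0.593448;  D = -0.065087-0.589868i
d^3_{1,-1}: k∈[0..2] ⇒ +0.022526 -0.444374 +0.821843 = +0.399995;  D = -0.343304+0.205277i
d^3_{2,-1}: k∈[0..1] ⇒ -0.091332 +0.675653 = +0.584321;  D = -0.481309-0.331319i
d^3_{3,-1}: single k=0 term ⇒ +0.215131;  D = +0.037216-0.211888i
Y_3^{m'}(θ=1.2983,φ=4.1039) and Σ D·Y over m':
  (-0.0056-0.0134i)·(+0.3607+0.0939i)  (-0.0600+0.0647i)·(-0.0884-0.2393i)  (+0.2882+0.0952i)·(+0.1135-0.1629i)  (-0.0651-0.5899i)·(-0.2649+0.0000i)  (-0.3433+0.2053i)·(-0.1135-0.1629i)  (-0.4813-0.3313i)·(-0.0884+0.2393i)  (+0.0372-0.2119i)·(-0.3607+0.0939i)
Y_3^-1(R⁻¹ n̂) = +0.286203+0.150067i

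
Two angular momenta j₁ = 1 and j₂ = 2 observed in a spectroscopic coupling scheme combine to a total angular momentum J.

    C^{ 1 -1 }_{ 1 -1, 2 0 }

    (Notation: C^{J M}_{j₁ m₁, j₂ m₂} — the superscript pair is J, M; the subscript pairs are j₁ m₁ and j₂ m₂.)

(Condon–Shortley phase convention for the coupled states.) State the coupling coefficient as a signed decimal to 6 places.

+√(1/10) = +0.316228

j₁+j₂−J=2  J+j₁−j₂=0  J−j₁+j₂=2  j₁+j₂+J+1=5
(j₁±m₁, j₂±m₂, J±M) = (0,2,2,2,0,2)
P² = 8/5
sum k=2..2:
  [2] +1/4 = 1/4
S = 1/4
C² = P²·S² = 1/10 ; C = +0.316228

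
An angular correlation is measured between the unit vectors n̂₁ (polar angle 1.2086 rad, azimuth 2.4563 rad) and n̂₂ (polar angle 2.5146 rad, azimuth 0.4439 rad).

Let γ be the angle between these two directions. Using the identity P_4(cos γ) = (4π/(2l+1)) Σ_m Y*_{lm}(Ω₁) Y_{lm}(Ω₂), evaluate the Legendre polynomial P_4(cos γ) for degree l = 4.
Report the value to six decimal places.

-0.321154

Summing Y*_{l m}(θ₁,φ₁)·Y_{l m}(θ₂,φ₂) over m ∈ [−4, 4]; prefactor 4π/(2·4+1) = 1.396263:
  m=-4: Y*=-0.311621-0.131906i  Y=-0.010665-0.051342i  product -0.003449+0.017406i
  m=-3: Y*=+0.169102+0.320823i  Y=-0.048481+0.198887i  product -0.072006+0.018078i
  m=-2: Y*=-0.007048+0.034733i  Y=+0.260933-0.320703i  product +0.009300+0.011324i
  m=-1: Y*=+0.257431-0.210438i  Y=-0.322828+0.153522i  product -0.050799+0.107457i
  m=+0: Y*=-0.022721-0.000000i  Y=-0.171575+0.000000i  product +0.003898+0.000000i
  m=+1: Y*=-0.257431-0.210438i  Y=+0.322828+0.153522i  product -0.050799-0.107457i
  m=+2: Y*=-0.007048-0.034733i  Y=+0.260933+0.320703i  product +0.009300-0.011324i
  m=+3: Y*=-0.169102+0.320823i  Y=+0.048481+0.198887i  product -0.072006-0.018078i
  m=+4: Y*=-0.311621+0.131906i  Y=-0.010665+0.051342i  product -0.003449-0.017406i
Accumulated sum -0.230010+0.000000i; after 4π/(2l+1) scaling, -0.321154+0.000000i ⇒ P_4 = -0.321154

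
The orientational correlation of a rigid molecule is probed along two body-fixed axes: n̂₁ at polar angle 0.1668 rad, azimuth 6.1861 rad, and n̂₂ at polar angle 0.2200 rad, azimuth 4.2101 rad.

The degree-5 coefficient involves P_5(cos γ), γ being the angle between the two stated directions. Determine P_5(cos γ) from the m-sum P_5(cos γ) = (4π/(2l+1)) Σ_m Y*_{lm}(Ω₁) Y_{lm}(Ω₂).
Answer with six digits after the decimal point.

Summing Y*_{l m}(θ₁,φ₁)·Y_{l m}(θ₂,φ₂) over m ∈ [−5, 5]; prefactor 4π/(2·5+1) = 1.142397:
  term(m=-5) = -0.00000 - 0.00000j   from Y*(Ω₁)=0.00005 - 0.00003j, Y(Ω₂)=-0.00014 - 0.00019j
  term(m=-4) = -0.00000 + 0.00000j   from Y*(Ω₁)=0.00102 - 0.00042j, Y(Ω₂)=-0.00138 + 0.00294j
  term(m=-3) = 0.00031 - 0.00012j   from Y*(Ω₁)=0.01176 - 0.00352j, Y(Ω₂)=0.02717 - 0.00174j
  term(m=-2) = -0.00890 - 0.00936j   from Y*(Ω₁)=0.08667 - 0.01704j, Y(Ω₂)=-0.07847 - 0.12345j
  term(m=-1) = -0.07126 + 0.16614j   from Y*(Ω₁)=0.38340 - 0.03734j, Y(Ω₂)=-0.22593 + 0.41132j
  term(m=+0) = 0.46880 + 0.00000j   from Y*(Ω₁)=0.75011 + 0.00000j, Y(Ω₂)=0.62498 + 0.00000j
  term(m=+1) = -0.07126 - 0.16614j   from Y*(Ω₁)=-0.38340 - 0.03734j, Y(Ω₂)=0.22593 + 0.41132j
  term(m=+2) = -0.00890 + 0.00936j   from Y*(Ω₁)=0.08667 + 0.01704j, Y(Ω₂)=-0.07847 + 0.12345j
  term(m=+3) = 0.00031 + 0.00012j   from Y*(Ω₁)=-0.01176 - 0.00352j, Y(Ω₂)=-0.02717 - 0.00174j
  term(m=+4) = -0.00000 - 0.00000j   from Y*(Ω₁)=0.00102 + 0.00042j, Y(Ω₂)=-0.00138 - 0.00294j
  term(m=+5) = -0.00000 + 0.00000j   from Y*(Ω₁)=-0.00005 - 0.00003j, Y(Ω₂)=0.00014 - 0.00019j
Accumulated sum 0.30910 + 0.00000j; after 4π/(2l+1) scaling, 0.35311 + 0.00000j ⇒ P_5 = 0.353110

0.353110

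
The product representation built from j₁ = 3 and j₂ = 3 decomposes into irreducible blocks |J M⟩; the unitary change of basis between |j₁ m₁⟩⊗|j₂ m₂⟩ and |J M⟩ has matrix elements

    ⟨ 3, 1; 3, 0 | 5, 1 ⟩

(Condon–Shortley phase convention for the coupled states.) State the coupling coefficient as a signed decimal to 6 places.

triangle: 1!·5!·5!/12! = 14400/479001600
(j±m)!: 4!·2!·3!·3!·6!·4! = 29859840
prefactor² = (2J+1)·Δ·N² = 69120/7
  k=0: +1/(0!·1!·2!·3!·3!·2!) = 1/144
  k=1: −1/(1!·0!·1!·2!·4!·3!) = -1/288
Σ = 1/288  ⇒  CG² = 69120/7·(1/288)² = 5/42
CG = +√(5/42) = +0.345033

+√(5/42) = +0.345033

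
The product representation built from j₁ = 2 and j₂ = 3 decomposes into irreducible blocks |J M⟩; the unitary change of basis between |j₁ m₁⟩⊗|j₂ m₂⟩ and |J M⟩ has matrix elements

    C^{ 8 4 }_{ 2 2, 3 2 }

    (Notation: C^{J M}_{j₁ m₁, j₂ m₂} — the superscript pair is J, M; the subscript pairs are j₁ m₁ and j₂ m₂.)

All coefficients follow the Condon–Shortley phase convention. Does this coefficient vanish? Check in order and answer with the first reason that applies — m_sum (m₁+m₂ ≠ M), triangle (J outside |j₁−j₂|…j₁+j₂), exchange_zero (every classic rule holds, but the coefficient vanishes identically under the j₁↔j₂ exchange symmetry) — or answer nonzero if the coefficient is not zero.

m-sum: m₁+m₂ = 2+2 = 4, M = 4  ✓
triangle: need |j₁−j₂| ≤ J ≤ j₁+j₂, i.e. J ∈ [1, 5]; J = 8 is outside ✗ ⇒ coefficient is 0

triangle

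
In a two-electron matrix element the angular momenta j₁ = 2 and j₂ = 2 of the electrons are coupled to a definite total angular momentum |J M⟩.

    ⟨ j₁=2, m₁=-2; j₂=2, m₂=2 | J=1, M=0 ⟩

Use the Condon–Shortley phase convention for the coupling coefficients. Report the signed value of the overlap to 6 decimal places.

−√(2/5) = -0.632456

triangle: 3!×1!×1!/6! = 6/720
(j±m)!: 0!×4!×4!×0!×1!×1! = 576
prefactor² = (2J+1)×Δ×N² = 72/5
  k=3: −1/(3!×0!×1!×1!×0!×0!) = -1/6
Σ = -1/6  ⇒  CG² = 72/5×(-1/6)² = 2/5
CG = −√(2/5) = -0.632456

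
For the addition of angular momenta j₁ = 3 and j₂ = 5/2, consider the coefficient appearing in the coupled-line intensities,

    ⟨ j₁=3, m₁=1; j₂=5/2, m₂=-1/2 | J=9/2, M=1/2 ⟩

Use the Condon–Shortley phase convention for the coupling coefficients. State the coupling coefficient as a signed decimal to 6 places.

+√(160/693) = +0.480500

√[10·1!5!4!/11! · 4!2!2!3!5!4!] = √(92160/77)
  +(−1)^0/∏(0,1,2,2,3,2)! = 1/48  (running 1/48)
  +(−1)^1/∏(1,0,1,1,4,3)! = -1/144  (running 1/72)
⟨..|..⟩ = √(92160/77)·(1/72) = +0.480500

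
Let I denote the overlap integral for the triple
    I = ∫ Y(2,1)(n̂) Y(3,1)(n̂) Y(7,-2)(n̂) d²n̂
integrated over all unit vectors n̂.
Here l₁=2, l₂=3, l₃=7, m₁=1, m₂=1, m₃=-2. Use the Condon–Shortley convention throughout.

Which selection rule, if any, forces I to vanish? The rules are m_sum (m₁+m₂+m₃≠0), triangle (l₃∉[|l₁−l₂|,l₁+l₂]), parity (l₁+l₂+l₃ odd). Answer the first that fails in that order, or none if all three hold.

triangle

Σmᵢ = 0  ✓
l₃∈[|l₁−l₂|,l₁+l₂]=[1,5] required, l₃=7 fails  ✗
Σlᵢ = 12 ⇒ even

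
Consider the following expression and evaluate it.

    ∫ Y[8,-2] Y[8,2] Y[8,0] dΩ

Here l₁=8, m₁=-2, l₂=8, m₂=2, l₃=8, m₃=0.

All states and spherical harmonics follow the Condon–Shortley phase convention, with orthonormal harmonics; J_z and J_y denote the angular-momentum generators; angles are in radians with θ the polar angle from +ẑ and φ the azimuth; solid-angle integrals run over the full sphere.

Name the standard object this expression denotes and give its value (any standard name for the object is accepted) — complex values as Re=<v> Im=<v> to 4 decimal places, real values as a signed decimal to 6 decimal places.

Gaunt coefficient, -0.053027

This is a Gaunt coefficient — the integral of a triple product of spherical harmonics over the sphere.
Checks pass: Σm=0; 24 even; l₃=8∈[0,16].
(2·8+1)(2·8+1)(2·8+1) = 4913
Δ: 8! 8! 8! / 25! → 1/236637794250
sum: t=0:+1/65548320768000 t=1:−1/128024064000 t=2:+1/2985984000 t=3:−1/373248000 t=4:+1/191102976 t=5:−1/373248000 t=6:+1/2985984000 t=7:−1/128024064000 t=8:+1/65548320768000 = 11/20808990720
3j²(8 8 8; 0 0 0) = Δ·Π!·Σ² = 490/96577  (sign +1)
sum: t=2:+1/2341011456000 t=3:−1/18289152000 t=4:+1/1194393600 t=5:−1/373248000 t=6:+1/477757440 t=7:−1/2612736000 t=8:+1/83607552000 = -407/2341011456000
3j²(8 8 8; -2 2 0) = Δ·Π!·Σ² = 1369/965770  (sign -1)
combine: 4πI² = 4913·490/96577·1369/965770 = 1140377/32273761
take √, sign -1: I = -0.05302669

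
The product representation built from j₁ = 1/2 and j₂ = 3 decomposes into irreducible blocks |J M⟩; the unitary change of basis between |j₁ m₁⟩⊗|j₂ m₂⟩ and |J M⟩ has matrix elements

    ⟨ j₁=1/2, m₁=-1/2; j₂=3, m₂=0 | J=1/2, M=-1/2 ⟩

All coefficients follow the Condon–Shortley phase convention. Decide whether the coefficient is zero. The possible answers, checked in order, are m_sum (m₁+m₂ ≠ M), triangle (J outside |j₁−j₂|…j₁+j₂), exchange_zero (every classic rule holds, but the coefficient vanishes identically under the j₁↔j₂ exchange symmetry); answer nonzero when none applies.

triangle

m-sum: m₁+m₂ = -1/2+0 = -1/2, M = -1/2  ✓
triangle: need |j₁−j₂| ≤ J ≤ j₁+j₂, i.e. J ∈ [5/2, 7/2]; J = 1/2 is outside ✗ ⇒ coefficient is 0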